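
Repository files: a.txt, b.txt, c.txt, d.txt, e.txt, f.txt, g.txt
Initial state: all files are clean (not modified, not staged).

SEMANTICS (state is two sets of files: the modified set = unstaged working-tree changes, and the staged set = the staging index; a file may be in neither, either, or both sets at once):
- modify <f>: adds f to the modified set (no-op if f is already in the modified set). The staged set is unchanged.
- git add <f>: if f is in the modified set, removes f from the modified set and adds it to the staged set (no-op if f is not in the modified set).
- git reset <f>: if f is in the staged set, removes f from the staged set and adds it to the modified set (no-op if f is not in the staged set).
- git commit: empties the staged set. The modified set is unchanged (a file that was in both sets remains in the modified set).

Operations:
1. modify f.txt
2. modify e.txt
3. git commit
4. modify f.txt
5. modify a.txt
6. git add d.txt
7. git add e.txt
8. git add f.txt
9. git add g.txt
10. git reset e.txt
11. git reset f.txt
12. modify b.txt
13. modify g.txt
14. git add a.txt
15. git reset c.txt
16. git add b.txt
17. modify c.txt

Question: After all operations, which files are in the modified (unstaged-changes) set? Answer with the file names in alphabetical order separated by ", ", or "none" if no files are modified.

Answer: c.txt, e.txt, f.txt, g.txt

Derivation:
After op 1 (modify f.txt): modified={f.txt} staged={none}
After op 2 (modify e.txt): modified={e.txt, f.txt} staged={none}
After op 3 (git commit): modified={e.txt, f.txt} staged={none}
After op 4 (modify f.txt): modified={e.txt, f.txt} staged={none}
After op 5 (modify a.txt): modified={a.txt, e.txt, f.txt} staged={none}
After op 6 (git add d.txt): modified={a.txt, e.txt, f.txt} staged={none}
After op 7 (git add e.txt): modified={a.txt, f.txt} staged={e.txt}
After op 8 (git add f.txt): modified={a.txt} staged={e.txt, f.txt}
After op 9 (git add g.txt): modified={a.txt} staged={e.txt, f.txt}
After op 10 (git reset e.txt): modified={a.txt, e.txt} staged={f.txt}
After op 11 (git reset f.txt): modified={a.txt, e.txt, f.txt} staged={none}
After op 12 (modify b.txt): modified={a.txt, b.txt, e.txt, f.txt} staged={none}
After op 13 (modify g.txt): modified={a.txt, b.txt, e.txt, f.txt, g.txt} staged={none}
After op 14 (git add a.txt): modified={b.txt, e.txt, f.txt, g.txt} staged={a.txt}
After op 15 (git reset c.txt): modified={b.txt, e.txt, f.txt, g.txt} staged={a.txt}
After op 16 (git add b.txt): modified={e.txt, f.txt, g.txt} staged={a.txt, b.txt}
After op 17 (modify c.txt): modified={c.txt, e.txt, f.txt, g.txt} staged={a.txt, b.txt}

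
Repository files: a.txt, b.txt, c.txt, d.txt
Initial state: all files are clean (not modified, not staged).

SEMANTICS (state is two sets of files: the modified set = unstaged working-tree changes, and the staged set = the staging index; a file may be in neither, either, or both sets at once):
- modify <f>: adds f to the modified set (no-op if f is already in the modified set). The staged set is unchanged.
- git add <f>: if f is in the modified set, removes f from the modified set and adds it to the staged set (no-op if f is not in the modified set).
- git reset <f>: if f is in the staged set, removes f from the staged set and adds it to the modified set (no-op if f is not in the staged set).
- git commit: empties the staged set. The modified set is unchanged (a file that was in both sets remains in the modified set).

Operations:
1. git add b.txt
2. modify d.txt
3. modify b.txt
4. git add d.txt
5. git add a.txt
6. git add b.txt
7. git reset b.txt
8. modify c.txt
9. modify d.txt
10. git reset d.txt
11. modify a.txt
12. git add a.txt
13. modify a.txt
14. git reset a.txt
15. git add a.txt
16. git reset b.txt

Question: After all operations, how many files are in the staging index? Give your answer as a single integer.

After op 1 (git add b.txt): modified={none} staged={none}
After op 2 (modify d.txt): modified={d.txt} staged={none}
After op 3 (modify b.txt): modified={b.txt, d.txt} staged={none}
After op 4 (git add d.txt): modified={b.txt} staged={d.txt}
After op 5 (git add a.txt): modified={b.txt} staged={d.txt}
After op 6 (git add b.txt): modified={none} staged={b.txt, d.txt}
After op 7 (git reset b.txt): modified={b.txt} staged={d.txt}
After op 8 (modify c.txt): modified={b.txt, c.txt} staged={d.txt}
After op 9 (modify d.txt): modified={b.txt, c.txt, d.txt} staged={d.txt}
After op 10 (git reset d.txt): modified={b.txt, c.txt, d.txt} staged={none}
After op 11 (modify a.txt): modified={a.txt, b.txt, c.txt, d.txt} staged={none}
After op 12 (git add a.txt): modified={b.txt, c.txt, d.txt} staged={a.txt}
After op 13 (modify a.txt): modified={a.txt, b.txt, c.txt, d.txt} staged={a.txt}
After op 14 (git reset a.txt): modified={a.txt, b.txt, c.txt, d.txt} staged={none}
After op 15 (git add a.txt): modified={b.txt, c.txt, d.txt} staged={a.txt}
After op 16 (git reset b.txt): modified={b.txt, c.txt, d.txt} staged={a.txt}
Final staged set: {a.txt} -> count=1

Answer: 1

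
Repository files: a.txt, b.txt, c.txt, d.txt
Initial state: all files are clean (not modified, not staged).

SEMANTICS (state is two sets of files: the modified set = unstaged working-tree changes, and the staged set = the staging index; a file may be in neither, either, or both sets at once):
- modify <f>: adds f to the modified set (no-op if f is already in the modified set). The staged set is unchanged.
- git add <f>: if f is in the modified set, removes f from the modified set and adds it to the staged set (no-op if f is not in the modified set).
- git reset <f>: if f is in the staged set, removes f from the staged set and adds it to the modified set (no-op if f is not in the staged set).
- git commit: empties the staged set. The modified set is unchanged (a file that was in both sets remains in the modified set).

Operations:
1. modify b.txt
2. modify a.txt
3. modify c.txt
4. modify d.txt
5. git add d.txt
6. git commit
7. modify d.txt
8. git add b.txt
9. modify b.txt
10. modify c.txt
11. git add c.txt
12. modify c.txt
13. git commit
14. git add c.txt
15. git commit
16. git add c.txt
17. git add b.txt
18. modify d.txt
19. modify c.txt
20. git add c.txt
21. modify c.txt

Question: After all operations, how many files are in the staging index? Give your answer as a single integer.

Answer: 2

Derivation:
After op 1 (modify b.txt): modified={b.txt} staged={none}
After op 2 (modify a.txt): modified={a.txt, b.txt} staged={none}
After op 3 (modify c.txt): modified={a.txt, b.txt, c.txt} staged={none}
After op 4 (modify d.txt): modified={a.txt, b.txt, c.txt, d.txt} staged={none}
After op 5 (git add d.txt): modified={a.txt, b.txt, c.txt} staged={d.txt}
After op 6 (git commit): modified={a.txt, b.txt, c.txt} staged={none}
After op 7 (modify d.txt): modified={a.txt, b.txt, c.txt, d.txt} staged={none}
After op 8 (git add b.txt): modified={a.txt, c.txt, d.txt} staged={b.txt}
After op 9 (modify b.txt): modified={a.txt, b.txt, c.txt, d.txt} staged={b.txt}
After op 10 (modify c.txt): modified={a.txt, b.txt, c.txt, d.txt} staged={b.txt}
After op 11 (git add c.txt): modified={a.txt, b.txt, d.txt} staged={b.txt, c.txt}
After op 12 (modify c.txt): modified={a.txt, b.txt, c.txt, d.txt} staged={b.txt, c.txt}
After op 13 (git commit): modified={a.txt, b.txt, c.txt, d.txt} staged={none}
After op 14 (git add c.txt): modified={a.txt, b.txt, d.txt} staged={c.txt}
After op 15 (git commit): modified={a.txt, b.txt, d.txt} staged={none}
After op 16 (git add c.txt): modified={a.txt, b.txt, d.txt} staged={none}
After op 17 (git add b.txt): modified={a.txt, d.txt} staged={b.txt}
After op 18 (modify d.txt): modified={a.txt, d.txt} staged={b.txt}
After op 19 (modify c.txt): modified={a.txt, c.txt, d.txt} staged={b.txt}
After op 20 (git add c.txt): modified={a.txt, d.txt} staged={b.txt, c.txt}
After op 21 (modify c.txt): modified={a.txt, c.txt, d.txt} staged={b.txt, c.txt}
Final staged set: {b.txt, c.txt} -> count=2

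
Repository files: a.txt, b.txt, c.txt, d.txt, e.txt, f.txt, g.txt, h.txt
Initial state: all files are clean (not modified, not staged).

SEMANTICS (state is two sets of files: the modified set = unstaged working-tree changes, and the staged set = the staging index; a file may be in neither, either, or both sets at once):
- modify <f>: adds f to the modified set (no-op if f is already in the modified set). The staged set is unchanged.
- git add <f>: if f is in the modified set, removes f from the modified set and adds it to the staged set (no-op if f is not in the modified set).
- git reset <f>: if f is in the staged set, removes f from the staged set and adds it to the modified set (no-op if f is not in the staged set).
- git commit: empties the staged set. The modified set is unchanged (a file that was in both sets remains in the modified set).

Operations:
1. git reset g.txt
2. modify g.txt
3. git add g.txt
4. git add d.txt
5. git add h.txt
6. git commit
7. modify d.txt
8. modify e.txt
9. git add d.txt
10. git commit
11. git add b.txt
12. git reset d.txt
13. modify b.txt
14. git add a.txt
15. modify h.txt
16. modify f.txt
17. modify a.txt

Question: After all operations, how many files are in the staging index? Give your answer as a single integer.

After op 1 (git reset g.txt): modified={none} staged={none}
After op 2 (modify g.txt): modified={g.txt} staged={none}
After op 3 (git add g.txt): modified={none} staged={g.txt}
After op 4 (git add d.txt): modified={none} staged={g.txt}
After op 5 (git add h.txt): modified={none} staged={g.txt}
After op 6 (git commit): modified={none} staged={none}
After op 7 (modify d.txt): modified={d.txt} staged={none}
After op 8 (modify e.txt): modified={d.txt, e.txt} staged={none}
After op 9 (git add d.txt): modified={e.txt} staged={d.txt}
After op 10 (git commit): modified={e.txt} staged={none}
After op 11 (git add b.txt): modified={e.txt} staged={none}
After op 12 (git reset d.txt): modified={e.txt} staged={none}
After op 13 (modify b.txt): modified={b.txt, e.txt} staged={none}
After op 14 (git add a.txt): modified={b.txt, e.txt} staged={none}
After op 15 (modify h.txt): modified={b.txt, e.txt, h.txt} staged={none}
After op 16 (modify f.txt): modified={b.txt, e.txt, f.txt, h.txt} staged={none}
After op 17 (modify a.txt): modified={a.txt, b.txt, e.txt, f.txt, h.txt} staged={none}
Final staged set: {none} -> count=0

Answer: 0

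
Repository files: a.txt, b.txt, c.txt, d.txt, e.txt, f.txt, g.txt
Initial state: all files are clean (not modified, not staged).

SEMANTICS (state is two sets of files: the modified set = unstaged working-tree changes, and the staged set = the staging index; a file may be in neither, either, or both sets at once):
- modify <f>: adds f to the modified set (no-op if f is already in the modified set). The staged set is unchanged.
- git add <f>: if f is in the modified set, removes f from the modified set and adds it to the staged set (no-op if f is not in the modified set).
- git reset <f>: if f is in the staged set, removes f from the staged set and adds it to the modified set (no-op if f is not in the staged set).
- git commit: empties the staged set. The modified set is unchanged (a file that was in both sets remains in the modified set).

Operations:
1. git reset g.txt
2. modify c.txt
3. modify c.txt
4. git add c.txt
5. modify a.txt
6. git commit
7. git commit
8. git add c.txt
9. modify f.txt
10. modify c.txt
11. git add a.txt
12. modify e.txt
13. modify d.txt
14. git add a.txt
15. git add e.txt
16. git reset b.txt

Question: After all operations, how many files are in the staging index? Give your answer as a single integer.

Answer: 2

Derivation:
After op 1 (git reset g.txt): modified={none} staged={none}
After op 2 (modify c.txt): modified={c.txt} staged={none}
After op 3 (modify c.txt): modified={c.txt} staged={none}
After op 4 (git add c.txt): modified={none} staged={c.txt}
After op 5 (modify a.txt): modified={a.txt} staged={c.txt}
After op 6 (git commit): modified={a.txt} staged={none}
After op 7 (git commit): modified={a.txt} staged={none}
After op 8 (git add c.txt): modified={a.txt} staged={none}
After op 9 (modify f.txt): modified={a.txt, f.txt} staged={none}
After op 10 (modify c.txt): modified={a.txt, c.txt, f.txt} staged={none}
After op 11 (git add a.txt): modified={c.txt, f.txt} staged={a.txt}
After op 12 (modify e.txt): modified={c.txt, e.txt, f.txt} staged={a.txt}
After op 13 (modify d.txt): modified={c.txt, d.txt, e.txt, f.txt} staged={a.txt}
After op 14 (git add a.txt): modified={c.txt, d.txt, e.txt, f.txt} staged={a.txt}
After op 15 (git add e.txt): modified={c.txt, d.txt, f.txt} staged={a.txt, e.txt}
After op 16 (git reset b.txt): modified={c.txt, d.txt, f.txt} staged={a.txt, e.txt}
Final staged set: {a.txt, e.txt} -> count=2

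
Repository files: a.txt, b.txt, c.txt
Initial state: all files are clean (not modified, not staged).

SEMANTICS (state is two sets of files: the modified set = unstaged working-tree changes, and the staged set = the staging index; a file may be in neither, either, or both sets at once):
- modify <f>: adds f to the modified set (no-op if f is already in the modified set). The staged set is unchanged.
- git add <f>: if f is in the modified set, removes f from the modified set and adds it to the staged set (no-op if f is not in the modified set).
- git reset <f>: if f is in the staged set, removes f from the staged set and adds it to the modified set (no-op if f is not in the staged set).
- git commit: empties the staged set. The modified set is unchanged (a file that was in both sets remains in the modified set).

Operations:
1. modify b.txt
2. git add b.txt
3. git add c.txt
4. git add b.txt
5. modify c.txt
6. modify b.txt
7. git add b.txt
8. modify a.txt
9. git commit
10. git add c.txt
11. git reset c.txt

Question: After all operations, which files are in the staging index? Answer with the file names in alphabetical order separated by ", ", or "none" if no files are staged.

Answer: none

Derivation:
After op 1 (modify b.txt): modified={b.txt} staged={none}
After op 2 (git add b.txt): modified={none} staged={b.txt}
After op 3 (git add c.txt): modified={none} staged={b.txt}
After op 4 (git add b.txt): modified={none} staged={b.txt}
After op 5 (modify c.txt): modified={c.txt} staged={b.txt}
After op 6 (modify b.txt): modified={b.txt, c.txt} staged={b.txt}
After op 7 (git add b.txt): modified={c.txt} staged={b.txt}
After op 8 (modify a.txt): modified={a.txt, c.txt} staged={b.txt}
After op 9 (git commit): modified={a.txt, c.txt} staged={none}
After op 10 (git add c.txt): modified={a.txt} staged={c.txt}
After op 11 (git reset c.txt): modified={a.txt, c.txt} staged={none}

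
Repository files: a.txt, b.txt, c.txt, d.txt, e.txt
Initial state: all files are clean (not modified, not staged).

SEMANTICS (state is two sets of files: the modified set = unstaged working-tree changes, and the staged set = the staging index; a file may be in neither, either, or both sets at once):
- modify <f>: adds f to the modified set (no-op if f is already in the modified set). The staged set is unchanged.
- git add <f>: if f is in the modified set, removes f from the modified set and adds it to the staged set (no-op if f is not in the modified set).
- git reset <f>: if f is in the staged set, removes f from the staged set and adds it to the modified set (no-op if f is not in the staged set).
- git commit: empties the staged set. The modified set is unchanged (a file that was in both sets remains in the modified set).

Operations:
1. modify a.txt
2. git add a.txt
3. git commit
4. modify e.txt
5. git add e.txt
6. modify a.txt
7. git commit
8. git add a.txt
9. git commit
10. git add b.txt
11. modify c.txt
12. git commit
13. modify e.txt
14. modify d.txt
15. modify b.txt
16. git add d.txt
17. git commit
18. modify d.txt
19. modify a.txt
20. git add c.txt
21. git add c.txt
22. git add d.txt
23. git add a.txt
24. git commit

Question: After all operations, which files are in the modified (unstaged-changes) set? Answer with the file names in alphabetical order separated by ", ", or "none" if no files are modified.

Answer: b.txt, e.txt

Derivation:
After op 1 (modify a.txt): modified={a.txt} staged={none}
After op 2 (git add a.txt): modified={none} staged={a.txt}
After op 3 (git commit): modified={none} staged={none}
After op 4 (modify e.txt): modified={e.txt} staged={none}
After op 5 (git add e.txt): modified={none} staged={e.txt}
After op 6 (modify a.txt): modified={a.txt} staged={e.txt}
After op 7 (git commit): modified={a.txt} staged={none}
After op 8 (git add a.txt): modified={none} staged={a.txt}
After op 9 (git commit): modified={none} staged={none}
After op 10 (git add b.txt): modified={none} staged={none}
After op 11 (modify c.txt): modified={c.txt} staged={none}
After op 12 (git commit): modified={c.txt} staged={none}
After op 13 (modify e.txt): modified={c.txt, e.txt} staged={none}
After op 14 (modify d.txt): modified={c.txt, d.txt, e.txt} staged={none}
After op 15 (modify b.txt): modified={b.txt, c.txt, d.txt, e.txt} staged={none}
After op 16 (git add d.txt): modified={b.txt, c.txt, e.txt} staged={d.txt}
After op 17 (git commit): modified={b.txt, c.txt, e.txt} staged={none}
After op 18 (modify d.txt): modified={b.txt, c.txt, d.txt, e.txt} staged={none}
After op 19 (modify a.txt): modified={a.txt, b.txt, c.txt, d.txt, e.txt} staged={none}
After op 20 (git add c.txt): modified={a.txt, b.txt, d.txt, e.txt} staged={c.txt}
After op 21 (git add c.txt): modified={a.txt, b.txt, d.txt, e.txt} staged={c.txt}
After op 22 (git add d.txt): modified={a.txt, b.txt, e.txt} staged={c.txt, d.txt}
After op 23 (git add a.txt): modified={b.txt, e.txt} staged={a.txt, c.txt, d.txt}
After op 24 (git commit): modified={b.txt, e.txt} staged={none}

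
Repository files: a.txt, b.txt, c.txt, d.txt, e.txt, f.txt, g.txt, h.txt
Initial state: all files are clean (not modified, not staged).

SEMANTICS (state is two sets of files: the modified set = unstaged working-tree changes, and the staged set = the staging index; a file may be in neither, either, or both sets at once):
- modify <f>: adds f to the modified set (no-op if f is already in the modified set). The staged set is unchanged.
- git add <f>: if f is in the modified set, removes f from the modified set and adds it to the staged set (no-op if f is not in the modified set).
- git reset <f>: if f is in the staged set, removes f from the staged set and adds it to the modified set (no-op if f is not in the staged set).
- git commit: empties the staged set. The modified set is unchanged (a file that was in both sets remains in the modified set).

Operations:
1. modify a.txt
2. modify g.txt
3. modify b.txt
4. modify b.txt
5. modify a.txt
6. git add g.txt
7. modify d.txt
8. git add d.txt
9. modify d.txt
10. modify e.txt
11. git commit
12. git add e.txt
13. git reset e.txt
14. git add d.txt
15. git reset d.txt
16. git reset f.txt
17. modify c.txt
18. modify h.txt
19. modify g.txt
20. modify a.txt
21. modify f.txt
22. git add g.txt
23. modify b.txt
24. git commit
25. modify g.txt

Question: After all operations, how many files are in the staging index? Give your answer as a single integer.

Answer: 0

Derivation:
After op 1 (modify a.txt): modified={a.txt} staged={none}
After op 2 (modify g.txt): modified={a.txt, g.txt} staged={none}
After op 3 (modify b.txt): modified={a.txt, b.txt, g.txt} staged={none}
After op 4 (modify b.txt): modified={a.txt, b.txt, g.txt} staged={none}
After op 5 (modify a.txt): modified={a.txt, b.txt, g.txt} staged={none}
After op 6 (git add g.txt): modified={a.txt, b.txt} staged={g.txt}
After op 7 (modify d.txt): modified={a.txt, b.txt, d.txt} staged={g.txt}
After op 8 (git add d.txt): modified={a.txt, b.txt} staged={d.txt, g.txt}
After op 9 (modify d.txt): modified={a.txt, b.txt, d.txt} staged={d.txt, g.txt}
After op 10 (modify e.txt): modified={a.txt, b.txt, d.txt, e.txt} staged={d.txt, g.txt}
After op 11 (git commit): modified={a.txt, b.txt, d.txt, e.txt} staged={none}
After op 12 (git add e.txt): modified={a.txt, b.txt, d.txt} staged={e.txt}
After op 13 (git reset e.txt): modified={a.txt, b.txt, d.txt, e.txt} staged={none}
After op 14 (git add d.txt): modified={a.txt, b.txt, e.txt} staged={d.txt}
After op 15 (git reset d.txt): modified={a.txt, b.txt, d.txt, e.txt} staged={none}
After op 16 (git reset f.txt): modified={a.txt, b.txt, d.txt, e.txt} staged={none}
After op 17 (modify c.txt): modified={a.txt, b.txt, c.txt, d.txt, e.txt} staged={none}
After op 18 (modify h.txt): modified={a.txt, b.txt, c.txt, d.txt, e.txt, h.txt} staged={none}
After op 19 (modify g.txt): modified={a.txt, b.txt, c.txt, d.txt, e.txt, g.txt, h.txt} staged={none}
After op 20 (modify a.txt): modified={a.txt, b.txt, c.txt, d.txt, e.txt, g.txt, h.txt} staged={none}
After op 21 (modify f.txt): modified={a.txt, b.txt, c.txt, d.txt, e.txt, f.txt, g.txt, h.txt} staged={none}
After op 22 (git add g.txt): modified={a.txt, b.txt, c.txt, d.txt, e.txt, f.txt, h.txt} staged={g.txt}
After op 23 (modify b.txt): modified={a.txt, b.txt, c.txt, d.txt, e.txt, f.txt, h.txt} staged={g.txt}
After op 24 (git commit): modified={a.txt, b.txt, c.txt, d.txt, e.txt, f.txt, h.txt} staged={none}
After op 25 (modify g.txt): modified={a.txt, b.txt, c.txt, d.txt, e.txt, f.txt, g.txt, h.txt} staged={none}
Final staged set: {none} -> count=0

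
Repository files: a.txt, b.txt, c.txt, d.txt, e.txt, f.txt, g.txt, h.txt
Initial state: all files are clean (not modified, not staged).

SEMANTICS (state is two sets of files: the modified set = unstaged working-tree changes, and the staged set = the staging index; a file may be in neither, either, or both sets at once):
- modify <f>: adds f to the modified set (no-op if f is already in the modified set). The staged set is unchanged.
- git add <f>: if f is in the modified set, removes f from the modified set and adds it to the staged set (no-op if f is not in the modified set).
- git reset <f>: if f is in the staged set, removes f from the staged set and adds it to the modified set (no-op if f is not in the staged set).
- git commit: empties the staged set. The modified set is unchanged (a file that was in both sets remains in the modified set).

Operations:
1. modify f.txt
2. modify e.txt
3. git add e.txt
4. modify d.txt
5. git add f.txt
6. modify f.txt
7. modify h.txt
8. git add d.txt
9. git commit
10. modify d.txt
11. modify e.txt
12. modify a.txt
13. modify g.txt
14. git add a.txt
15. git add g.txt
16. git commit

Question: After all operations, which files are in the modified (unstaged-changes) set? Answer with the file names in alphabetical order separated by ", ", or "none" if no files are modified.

After op 1 (modify f.txt): modified={f.txt} staged={none}
After op 2 (modify e.txt): modified={e.txt, f.txt} staged={none}
After op 3 (git add e.txt): modified={f.txt} staged={e.txt}
After op 4 (modify d.txt): modified={d.txt, f.txt} staged={e.txt}
After op 5 (git add f.txt): modified={d.txt} staged={e.txt, f.txt}
After op 6 (modify f.txt): modified={d.txt, f.txt} staged={e.txt, f.txt}
After op 7 (modify h.txt): modified={d.txt, f.txt, h.txt} staged={e.txt, f.txt}
After op 8 (git add d.txt): modified={f.txt, h.txt} staged={d.txt, e.txt, f.txt}
After op 9 (git commit): modified={f.txt, h.txt} staged={none}
After op 10 (modify d.txt): modified={d.txt, f.txt, h.txt} staged={none}
After op 11 (modify e.txt): modified={d.txt, e.txt, f.txt, h.txt} staged={none}
After op 12 (modify a.txt): modified={a.txt, d.txt, e.txt, f.txt, h.txt} staged={none}
After op 13 (modify g.txt): modified={a.txt, d.txt, e.txt, f.txt, g.txt, h.txt} staged={none}
After op 14 (git add a.txt): modified={d.txt, e.txt, f.txt, g.txt, h.txt} staged={a.txt}
After op 15 (git add g.txt): modified={d.txt, e.txt, f.txt, h.txt} staged={a.txt, g.txt}
After op 16 (git commit): modified={d.txt, e.txt, f.txt, h.txt} staged={none}

Answer: d.txt, e.txt, f.txt, h.txt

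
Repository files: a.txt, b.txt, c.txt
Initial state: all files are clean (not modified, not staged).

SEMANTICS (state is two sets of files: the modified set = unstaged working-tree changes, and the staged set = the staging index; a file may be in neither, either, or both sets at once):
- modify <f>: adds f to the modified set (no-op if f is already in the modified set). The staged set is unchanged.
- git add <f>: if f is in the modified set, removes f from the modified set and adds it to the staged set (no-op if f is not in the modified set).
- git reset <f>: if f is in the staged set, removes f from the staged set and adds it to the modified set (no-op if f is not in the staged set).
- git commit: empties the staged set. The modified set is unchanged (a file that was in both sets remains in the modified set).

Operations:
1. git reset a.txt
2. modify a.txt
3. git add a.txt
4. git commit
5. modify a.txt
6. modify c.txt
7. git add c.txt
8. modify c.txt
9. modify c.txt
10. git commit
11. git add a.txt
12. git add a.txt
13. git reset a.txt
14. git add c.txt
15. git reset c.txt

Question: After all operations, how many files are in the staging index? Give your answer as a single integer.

After op 1 (git reset a.txt): modified={none} staged={none}
After op 2 (modify a.txt): modified={a.txt} staged={none}
After op 3 (git add a.txt): modified={none} staged={a.txt}
After op 4 (git commit): modified={none} staged={none}
After op 5 (modify a.txt): modified={a.txt} staged={none}
After op 6 (modify c.txt): modified={a.txt, c.txt} staged={none}
After op 7 (git add c.txt): modified={a.txt} staged={c.txt}
After op 8 (modify c.txt): modified={a.txt, c.txt} staged={c.txt}
After op 9 (modify c.txt): modified={a.txt, c.txt} staged={c.txt}
After op 10 (git commit): modified={a.txt, c.txt} staged={none}
After op 11 (git add a.txt): modified={c.txt} staged={a.txt}
After op 12 (git add a.txt): modified={c.txt} staged={a.txt}
After op 13 (git reset a.txt): modified={a.txt, c.txt} staged={none}
After op 14 (git add c.txt): modified={a.txt} staged={c.txt}
After op 15 (git reset c.txt): modified={a.txt, c.txt} staged={none}
Final staged set: {none} -> count=0

Answer: 0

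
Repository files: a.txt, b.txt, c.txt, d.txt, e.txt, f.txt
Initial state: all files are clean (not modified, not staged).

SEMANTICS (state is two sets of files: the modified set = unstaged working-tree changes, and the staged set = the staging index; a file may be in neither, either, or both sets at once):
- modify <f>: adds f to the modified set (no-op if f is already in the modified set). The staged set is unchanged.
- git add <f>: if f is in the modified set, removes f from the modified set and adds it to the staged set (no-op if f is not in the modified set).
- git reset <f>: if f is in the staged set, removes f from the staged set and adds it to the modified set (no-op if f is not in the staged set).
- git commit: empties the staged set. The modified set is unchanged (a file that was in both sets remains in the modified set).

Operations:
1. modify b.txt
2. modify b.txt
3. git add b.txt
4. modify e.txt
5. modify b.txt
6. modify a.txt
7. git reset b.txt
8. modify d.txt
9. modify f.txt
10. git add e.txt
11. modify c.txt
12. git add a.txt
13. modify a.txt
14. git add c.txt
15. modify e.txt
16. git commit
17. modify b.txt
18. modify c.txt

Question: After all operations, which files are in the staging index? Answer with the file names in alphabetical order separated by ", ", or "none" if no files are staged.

After op 1 (modify b.txt): modified={b.txt} staged={none}
After op 2 (modify b.txt): modified={b.txt} staged={none}
After op 3 (git add b.txt): modified={none} staged={b.txt}
After op 4 (modify e.txt): modified={e.txt} staged={b.txt}
After op 5 (modify b.txt): modified={b.txt, e.txt} staged={b.txt}
After op 6 (modify a.txt): modified={a.txt, b.txt, e.txt} staged={b.txt}
After op 7 (git reset b.txt): modified={a.txt, b.txt, e.txt} staged={none}
After op 8 (modify d.txt): modified={a.txt, b.txt, d.txt, e.txt} staged={none}
After op 9 (modify f.txt): modified={a.txt, b.txt, d.txt, e.txt, f.txt} staged={none}
After op 10 (git add e.txt): modified={a.txt, b.txt, d.txt, f.txt} staged={e.txt}
After op 11 (modify c.txt): modified={a.txt, b.txt, c.txt, d.txt, f.txt} staged={e.txt}
After op 12 (git add a.txt): modified={b.txt, c.txt, d.txt, f.txt} staged={a.txt, e.txt}
After op 13 (modify a.txt): modified={a.txt, b.txt, c.txt, d.txt, f.txt} staged={a.txt, e.txt}
After op 14 (git add c.txt): modified={a.txt, b.txt, d.txt, f.txt} staged={a.txt, c.txt, e.txt}
After op 15 (modify e.txt): modified={a.txt, b.txt, d.txt, e.txt, f.txt} staged={a.txt, c.txt, e.txt}
After op 16 (git commit): modified={a.txt, b.txt, d.txt, e.txt, f.txt} staged={none}
After op 17 (modify b.txt): modified={a.txt, b.txt, d.txt, e.txt, f.txt} staged={none}
After op 18 (modify c.txt): modified={a.txt, b.txt, c.txt, d.txt, e.txt, f.txt} staged={none}

Answer: none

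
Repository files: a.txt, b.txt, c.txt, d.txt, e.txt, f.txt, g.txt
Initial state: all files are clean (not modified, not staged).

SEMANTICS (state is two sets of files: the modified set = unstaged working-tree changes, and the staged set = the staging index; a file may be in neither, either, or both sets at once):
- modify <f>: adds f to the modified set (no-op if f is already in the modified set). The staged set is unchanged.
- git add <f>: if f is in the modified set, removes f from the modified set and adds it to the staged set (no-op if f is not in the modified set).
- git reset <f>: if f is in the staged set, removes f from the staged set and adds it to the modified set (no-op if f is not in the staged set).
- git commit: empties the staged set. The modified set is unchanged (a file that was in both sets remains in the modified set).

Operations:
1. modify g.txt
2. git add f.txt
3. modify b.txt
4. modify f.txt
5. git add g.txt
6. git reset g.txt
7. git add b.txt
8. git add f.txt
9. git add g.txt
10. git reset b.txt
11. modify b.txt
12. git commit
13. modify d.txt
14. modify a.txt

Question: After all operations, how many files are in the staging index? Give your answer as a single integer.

Answer: 0

Derivation:
After op 1 (modify g.txt): modified={g.txt} staged={none}
After op 2 (git add f.txt): modified={g.txt} staged={none}
After op 3 (modify b.txt): modified={b.txt, g.txt} staged={none}
After op 4 (modify f.txt): modified={b.txt, f.txt, g.txt} staged={none}
After op 5 (git add g.txt): modified={b.txt, f.txt} staged={g.txt}
After op 6 (git reset g.txt): modified={b.txt, f.txt, g.txt} staged={none}
After op 7 (git add b.txt): modified={f.txt, g.txt} staged={b.txt}
After op 8 (git add f.txt): modified={g.txt} staged={b.txt, f.txt}
After op 9 (git add g.txt): modified={none} staged={b.txt, f.txt, g.txt}
After op 10 (git reset b.txt): modified={b.txt} staged={f.txt, g.txt}
After op 11 (modify b.txt): modified={b.txt} staged={f.txt, g.txt}
After op 12 (git commit): modified={b.txt} staged={none}
After op 13 (modify d.txt): modified={b.txt, d.txt} staged={none}
After op 14 (modify a.txt): modified={a.txt, b.txt, d.txt} staged={none}
Final staged set: {none} -> count=0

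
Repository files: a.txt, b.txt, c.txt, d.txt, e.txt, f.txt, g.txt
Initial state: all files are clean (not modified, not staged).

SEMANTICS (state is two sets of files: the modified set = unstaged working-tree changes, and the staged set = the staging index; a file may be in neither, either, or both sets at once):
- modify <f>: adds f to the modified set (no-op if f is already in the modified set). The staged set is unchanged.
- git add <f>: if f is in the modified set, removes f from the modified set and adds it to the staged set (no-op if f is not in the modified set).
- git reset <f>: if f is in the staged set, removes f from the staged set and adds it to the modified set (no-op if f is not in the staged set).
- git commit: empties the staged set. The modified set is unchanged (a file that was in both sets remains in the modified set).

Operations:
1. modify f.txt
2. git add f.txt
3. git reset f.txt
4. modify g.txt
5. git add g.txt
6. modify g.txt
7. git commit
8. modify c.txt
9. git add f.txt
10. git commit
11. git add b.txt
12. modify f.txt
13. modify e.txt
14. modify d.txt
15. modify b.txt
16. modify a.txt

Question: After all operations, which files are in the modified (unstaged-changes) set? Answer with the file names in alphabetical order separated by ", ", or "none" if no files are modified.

After op 1 (modify f.txt): modified={f.txt} staged={none}
After op 2 (git add f.txt): modified={none} staged={f.txt}
After op 3 (git reset f.txt): modified={f.txt} staged={none}
After op 4 (modify g.txt): modified={f.txt, g.txt} staged={none}
After op 5 (git add g.txt): modified={f.txt} staged={g.txt}
After op 6 (modify g.txt): modified={f.txt, g.txt} staged={g.txt}
After op 7 (git commit): modified={f.txt, g.txt} staged={none}
After op 8 (modify c.txt): modified={c.txt, f.txt, g.txt} staged={none}
After op 9 (git add f.txt): modified={c.txt, g.txt} staged={f.txt}
After op 10 (git commit): modified={c.txt, g.txt} staged={none}
After op 11 (git add b.txt): modified={c.txt, g.txt} staged={none}
After op 12 (modify f.txt): modified={c.txt, f.txt, g.txt} staged={none}
After op 13 (modify e.txt): modified={c.txt, e.txt, f.txt, g.txt} staged={none}
After op 14 (modify d.txt): modified={c.txt, d.txt, e.txt, f.txt, g.txt} staged={none}
After op 15 (modify b.txt): modified={b.txt, c.txt, d.txt, e.txt, f.txt, g.txt} staged={none}
After op 16 (modify a.txt): modified={a.txt, b.txt, c.txt, d.txt, e.txt, f.txt, g.txt} staged={none}

Answer: a.txt, b.txt, c.txt, d.txt, e.txt, f.txt, g.txt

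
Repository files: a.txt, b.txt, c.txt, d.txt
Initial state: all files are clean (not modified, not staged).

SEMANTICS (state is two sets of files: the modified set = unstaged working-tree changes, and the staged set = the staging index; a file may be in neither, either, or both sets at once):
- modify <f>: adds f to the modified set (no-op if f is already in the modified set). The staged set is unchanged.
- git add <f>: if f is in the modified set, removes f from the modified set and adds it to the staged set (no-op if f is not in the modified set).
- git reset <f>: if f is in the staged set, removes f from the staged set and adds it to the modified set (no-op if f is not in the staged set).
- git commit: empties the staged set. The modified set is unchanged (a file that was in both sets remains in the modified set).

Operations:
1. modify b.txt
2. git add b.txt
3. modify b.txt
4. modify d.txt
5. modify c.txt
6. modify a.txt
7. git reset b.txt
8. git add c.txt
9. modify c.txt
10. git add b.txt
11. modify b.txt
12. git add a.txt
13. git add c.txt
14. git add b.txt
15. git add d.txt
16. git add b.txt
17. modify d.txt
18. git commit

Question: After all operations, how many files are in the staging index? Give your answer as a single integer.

Answer: 0

Derivation:
After op 1 (modify b.txt): modified={b.txt} staged={none}
After op 2 (git add b.txt): modified={none} staged={b.txt}
After op 3 (modify b.txt): modified={b.txt} staged={b.txt}
After op 4 (modify d.txt): modified={b.txt, d.txt} staged={b.txt}
After op 5 (modify c.txt): modified={b.txt, c.txt, d.txt} staged={b.txt}
After op 6 (modify a.txt): modified={a.txt, b.txt, c.txt, d.txt} staged={b.txt}
After op 7 (git reset b.txt): modified={a.txt, b.txt, c.txt, d.txt} staged={none}
After op 8 (git add c.txt): modified={a.txt, b.txt, d.txt} staged={c.txt}
After op 9 (modify c.txt): modified={a.txt, b.txt, c.txt, d.txt} staged={c.txt}
After op 10 (git add b.txt): modified={a.txt, c.txt, d.txt} staged={b.txt, c.txt}
After op 11 (modify b.txt): modified={a.txt, b.txt, c.txt, d.txt} staged={b.txt, c.txt}
After op 12 (git add a.txt): modified={b.txt, c.txt, d.txt} staged={a.txt, b.txt, c.txt}
After op 13 (git add c.txt): modified={b.txt, d.txt} staged={a.txt, b.txt, c.txt}
After op 14 (git add b.txt): modified={d.txt} staged={a.txt, b.txt, c.txt}
After op 15 (git add d.txt): modified={none} staged={a.txt, b.txt, c.txt, d.txt}
After op 16 (git add b.txt): modified={none} staged={a.txt, b.txt, c.txt, d.txt}
After op 17 (modify d.txt): modified={d.txt} staged={a.txt, b.txt, c.txt, d.txt}
After op 18 (git commit): modified={d.txt} staged={none}
Final staged set: {none} -> count=0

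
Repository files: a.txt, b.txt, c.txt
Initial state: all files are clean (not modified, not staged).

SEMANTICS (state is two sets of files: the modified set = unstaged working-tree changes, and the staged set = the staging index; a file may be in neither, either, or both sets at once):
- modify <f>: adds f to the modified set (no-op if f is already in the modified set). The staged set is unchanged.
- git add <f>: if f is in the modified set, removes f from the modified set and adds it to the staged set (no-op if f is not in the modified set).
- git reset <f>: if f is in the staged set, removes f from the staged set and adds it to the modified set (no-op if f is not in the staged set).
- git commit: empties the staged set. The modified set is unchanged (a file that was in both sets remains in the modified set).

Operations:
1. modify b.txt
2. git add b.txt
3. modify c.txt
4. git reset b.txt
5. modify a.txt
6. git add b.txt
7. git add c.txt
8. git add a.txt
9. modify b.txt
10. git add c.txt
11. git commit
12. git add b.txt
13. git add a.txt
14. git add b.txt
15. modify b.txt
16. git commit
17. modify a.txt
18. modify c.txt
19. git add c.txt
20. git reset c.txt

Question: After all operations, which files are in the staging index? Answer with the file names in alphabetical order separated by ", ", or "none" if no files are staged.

Answer: none

Derivation:
After op 1 (modify b.txt): modified={b.txt} staged={none}
After op 2 (git add b.txt): modified={none} staged={b.txt}
After op 3 (modify c.txt): modified={c.txt} staged={b.txt}
After op 4 (git reset b.txt): modified={b.txt, c.txt} staged={none}
After op 5 (modify a.txt): modified={a.txt, b.txt, c.txt} staged={none}
After op 6 (git add b.txt): modified={a.txt, c.txt} staged={b.txt}
After op 7 (git add c.txt): modified={a.txt} staged={b.txt, c.txt}
After op 8 (git add a.txt): modified={none} staged={a.txt, b.txt, c.txt}
After op 9 (modify b.txt): modified={b.txt} staged={a.txt, b.txt, c.txt}
After op 10 (git add c.txt): modified={b.txt} staged={a.txt, b.txt, c.txt}
After op 11 (git commit): modified={b.txt} staged={none}
After op 12 (git add b.txt): modified={none} staged={b.txt}
After op 13 (git add a.txt): modified={none} staged={b.txt}
After op 14 (git add b.txt): modified={none} staged={b.txt}
After op 15 (modify b.txt): modified={b.txt} staged={b.txt}
After op 16 (git commit): modified={b.txt} staged={none}
After op 17 (modify a.txt): modified={a.txt, b.txt} staged={none}
After op 18 (modify c.txt): modified={a.txt, b.txt, c.txt} staged={none}
After op 19 (git add c.txt): modified={a.txt, b.txt} staged={c.txt}
After op 20 (git reset c.txt): modified={a.txt, b.txt, c.txt} staged={none}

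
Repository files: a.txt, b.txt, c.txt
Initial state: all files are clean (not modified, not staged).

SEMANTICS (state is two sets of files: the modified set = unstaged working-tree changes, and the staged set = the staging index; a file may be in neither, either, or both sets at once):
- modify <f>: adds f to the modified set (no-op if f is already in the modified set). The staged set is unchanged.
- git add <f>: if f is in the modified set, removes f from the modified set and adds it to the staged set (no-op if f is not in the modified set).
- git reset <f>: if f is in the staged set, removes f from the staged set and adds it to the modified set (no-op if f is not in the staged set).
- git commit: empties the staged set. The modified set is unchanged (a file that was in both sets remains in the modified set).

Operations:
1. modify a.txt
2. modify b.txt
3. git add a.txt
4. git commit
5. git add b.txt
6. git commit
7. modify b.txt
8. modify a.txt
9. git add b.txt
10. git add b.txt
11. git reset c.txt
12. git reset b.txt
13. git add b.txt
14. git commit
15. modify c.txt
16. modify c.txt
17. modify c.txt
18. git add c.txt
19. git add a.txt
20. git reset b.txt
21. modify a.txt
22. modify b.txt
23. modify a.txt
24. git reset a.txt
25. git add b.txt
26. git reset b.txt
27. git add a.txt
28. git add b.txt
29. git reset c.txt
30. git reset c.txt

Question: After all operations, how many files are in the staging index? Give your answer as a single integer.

Answer: 2

Derivation:
After op 1 (modify a.txt): modified={a.txt} staged={none}
After op 2 (modify b.txt): modified={a.txt, b.txt} staged={none}
After op 3 (git add a.txt): modified={b.txt} staged={a.txt}
After op 4 (git commit): modified={b.txt} staged={none}
After op 5 (git add b.txt): modified={none} staged={b.txt}
After op 6 (git commit): modified={none} staged={none}
After op 7 (modify b.txt): modified={b.txt} staged={none}
After op 8 (modify a.txt): modified={a.txt, b.txt} staged={none}
After op 9 (git add b.txt): modified={a.txt} staged={b.txt}
After op 10 (git add b.txt): modified={a.txt} staged={b.txt}
After op 11 (git reset c.txt): modified={a.txt} staged={b.txt}
After op 12 (git reset b.txt): modified={a.txt, b.txt} staged={none}
After op 13 (git add b.txt): modified={a.txt} staged={b.txt}
After op 14 (git commit): modified={a.txt} staged={none}
After op 15 (modify c.txt): modified={a.txt, c.txt} staged={none}
After op 16 (modify c.txt): modified={a.txt, c.txt} staged={none}
After op 17 (modify c.txt): modified={a.txt, c.txt} staged={none}
After op 18 (git add c.txt): modified={a.txt} staged={c.txt}
After op 19 (git add a.txt): modified={none} staged={a.txt, c.txt}
After op 20 (git reset b.txt): modified={none} staged={a.txt, c.txt}
After op 21 (modify a.txt): modified={a.txt} staged={a.txt, c.txt}
After op 22 (modify b.txt): modified={a.txt, b.txt} staged={a.txt, c.txt}
After op 23 (modify a.txt): modified={a.txt, b.txt} staged={a.txt, c.txt}
After op 24 (git reset a.txt): modified={a.txt, b.txt} staged={c.txt}
After op 25 (git add b.txt): modified={a.txt} staged={b.txt, c.txt}
After op 26 (git reset b.txt): modified={a.txt, b.txt} staged={c.txt}
After op 27 (git add a.txt): modified={b.txt} staged={a.txt, c.txt}
After op 28 (git add b.txt): modified={none} staged={a.txt, b.txt, c.txt}
After op 29 (git reset c.txt): modified={c.txt} staged={a.txt, b.txt}
After op 30 (git reset c.txt): modified={c.txt} staged={a.txt, b.txt}
Final staged set: {a.txt, b.txt} -> count=2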